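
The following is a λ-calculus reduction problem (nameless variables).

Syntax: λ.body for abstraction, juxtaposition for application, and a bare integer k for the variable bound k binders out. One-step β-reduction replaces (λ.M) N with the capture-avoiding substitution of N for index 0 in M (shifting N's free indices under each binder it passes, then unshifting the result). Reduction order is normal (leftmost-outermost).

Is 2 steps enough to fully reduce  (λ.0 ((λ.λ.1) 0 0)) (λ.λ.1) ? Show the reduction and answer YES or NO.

  start: (λ.0 ((λ.λ.1) 0 0)) (λ.λ.1)
  step 1: (λ.λ.1) ((λ.λ.1) (λ.λ.1) (λ.λ.1))
  step 2: λ.(λ.λ.1) (λ.λ.1) (λ.λ.1)

Answer: NO — after 2 steps the term is λ.(λ.λ.1) (λ.λ.1) (λ.λ.1), not yet normal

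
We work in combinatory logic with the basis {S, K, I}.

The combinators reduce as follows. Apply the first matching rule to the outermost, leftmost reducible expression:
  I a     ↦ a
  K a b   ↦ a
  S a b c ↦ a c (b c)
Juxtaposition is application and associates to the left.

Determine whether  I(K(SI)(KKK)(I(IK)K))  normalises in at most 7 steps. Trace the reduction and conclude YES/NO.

  start: I(K(SI)(KKK)(I(IK)K))
  step 1: K(SI)(KKK)(I(IK)K)
  step 2: SI(I(IK)K)
  step 3: SI(IKK)
  step 4: SI(KK)

Answer: YES — reaches normal form SI(KK) in 4 ≤ 7 steps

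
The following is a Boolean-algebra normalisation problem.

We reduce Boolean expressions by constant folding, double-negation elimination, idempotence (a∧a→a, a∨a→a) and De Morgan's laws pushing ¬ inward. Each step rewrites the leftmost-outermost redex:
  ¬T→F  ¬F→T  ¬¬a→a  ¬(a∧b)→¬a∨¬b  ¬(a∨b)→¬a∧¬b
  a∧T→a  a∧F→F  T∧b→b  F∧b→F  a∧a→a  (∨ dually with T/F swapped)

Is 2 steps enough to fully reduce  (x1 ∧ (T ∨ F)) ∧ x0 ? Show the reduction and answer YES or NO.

Answer: YES — reaches normal form x1 ∧ x0 in 2 ≤ 2 steps

Reduction:
  start: (x1 ∧ (T ∨ F)) ∧ x0
  [1] (x1 ∧ T) ∧ x0
  [2] x1 ∧ x0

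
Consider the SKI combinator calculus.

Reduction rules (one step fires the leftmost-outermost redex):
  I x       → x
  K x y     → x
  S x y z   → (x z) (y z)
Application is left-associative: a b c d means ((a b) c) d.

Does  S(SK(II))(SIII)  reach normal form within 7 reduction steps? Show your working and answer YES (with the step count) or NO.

  start: S(SK(II))(SIII)
  [1] S(SKI)(SIII)
  [2] S(SKI)(II(II))
  [3] S(SKI)(I(II))
  [4] S(SKI)(II)
  [5] S(SKI)I

Answer: YES — reaches normal form S(SKI)I in 5 ≤ 7 steps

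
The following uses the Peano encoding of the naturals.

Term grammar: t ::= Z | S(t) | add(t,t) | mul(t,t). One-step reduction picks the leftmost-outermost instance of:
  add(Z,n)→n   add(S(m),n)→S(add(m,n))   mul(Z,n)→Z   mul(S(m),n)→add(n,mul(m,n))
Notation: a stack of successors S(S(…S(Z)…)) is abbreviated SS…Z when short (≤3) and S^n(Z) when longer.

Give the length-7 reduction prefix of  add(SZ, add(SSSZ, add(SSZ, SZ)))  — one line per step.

Answer: after 7 steps: S(S(S(S(S(add(SZ, SZ))))))

Derivation:
  start: add(SZ, add(SSSZ, add(SSZ, SZ)))
  →1  S(add(Z, add(SSSZ, add(SSZ, SZ))))
  →2  S(add(SSSZ, add(SSZ, SZ)))
  →3  S(S(add(SSZ, add(SSZ, SZ))))
  →4  S(S(S(add(SZ, add(SSZ, SZ)))))
  →5  S(S(S(S(add(Z, add(SSZ, SZ))))))
  →6  S(S(S(S(add(SSZ, SZ)))))
  →7  S(S(S(S(S(add(SZ, SZ))))))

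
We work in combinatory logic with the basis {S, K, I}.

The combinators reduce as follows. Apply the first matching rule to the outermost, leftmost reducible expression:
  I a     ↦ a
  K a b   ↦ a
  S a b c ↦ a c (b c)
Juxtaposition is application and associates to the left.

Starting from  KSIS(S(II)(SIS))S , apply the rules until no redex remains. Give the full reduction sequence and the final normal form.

Answer: normal form = SS(S(S(SS)))  (in 7 steps)

Derivation:
  start: KSIS(S(II)(SIS))S
  →1  SS(S(II)(SIS))S
  →2  SS(S(II)(SIS)S)
  →3  SS(IIS(SISS))
  →4  SS(IS(SISS))
  →5  SS(S(SISS))
  →6  SS(S(IS(SS)))
  →7  SS(S(S(SS)))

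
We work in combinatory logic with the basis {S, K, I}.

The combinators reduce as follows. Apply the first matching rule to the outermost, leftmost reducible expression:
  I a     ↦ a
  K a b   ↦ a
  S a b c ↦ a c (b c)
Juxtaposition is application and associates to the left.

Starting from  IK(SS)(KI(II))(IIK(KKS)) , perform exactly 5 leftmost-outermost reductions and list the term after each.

Answer: after 5 steps: SS(KK)

Derivation:
  start: IK(SS)(KI(II))(IIK(KKS))
  step 1: K(SS)(KI(II))(IIK(KKS))
  step 2: SS(IIK(KKS))
  step 3: SS(IK(KKS))
  step 4: SS(K(KKS))
  step 5: SS(KK)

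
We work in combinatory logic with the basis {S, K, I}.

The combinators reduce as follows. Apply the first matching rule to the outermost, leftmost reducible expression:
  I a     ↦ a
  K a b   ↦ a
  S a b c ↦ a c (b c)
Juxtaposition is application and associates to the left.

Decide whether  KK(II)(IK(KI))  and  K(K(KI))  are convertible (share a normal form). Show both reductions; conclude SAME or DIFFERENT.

Answer: SAME — A ⇓ K(K(KI)), B ⇓ K(K(KI))

Derivation:
Term A:
  start: KK(II)(IK(KI))
  step 1: K(IK(KI))
  step 2: K(K(KI))

Term B:
  start: K(K(KI))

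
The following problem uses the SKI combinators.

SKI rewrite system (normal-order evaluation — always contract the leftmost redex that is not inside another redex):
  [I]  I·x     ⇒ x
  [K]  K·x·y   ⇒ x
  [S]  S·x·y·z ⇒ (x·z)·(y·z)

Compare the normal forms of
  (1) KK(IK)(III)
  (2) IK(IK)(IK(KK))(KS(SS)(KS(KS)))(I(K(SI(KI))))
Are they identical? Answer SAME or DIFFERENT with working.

Answer: DIFFERENT — A ⇓ KI, B ⇓ SS

Reduction:
Term A:
  start: KK(IK)(III)
  [1] K(III)
  [2] K(II)
  [3] KI

Term B:
  start: IK(IK)(IK(KK))(KS(SS)(KS(KS)))(I(K(SI(KI))))
  [1] K(IK)(IK(KK))(KS(SS)(KS(KS)))(I(K(SI(KI))))
  [2] IK(KS(SS)(KS(KS)))(I(K(SI(KI))))
  [3] K(KS(SS)(KS(KS)))(I(K(SI(KI))))
  [4] KS(SS)(KS(KS))
  [5] S(KS(KS))
  [6] SS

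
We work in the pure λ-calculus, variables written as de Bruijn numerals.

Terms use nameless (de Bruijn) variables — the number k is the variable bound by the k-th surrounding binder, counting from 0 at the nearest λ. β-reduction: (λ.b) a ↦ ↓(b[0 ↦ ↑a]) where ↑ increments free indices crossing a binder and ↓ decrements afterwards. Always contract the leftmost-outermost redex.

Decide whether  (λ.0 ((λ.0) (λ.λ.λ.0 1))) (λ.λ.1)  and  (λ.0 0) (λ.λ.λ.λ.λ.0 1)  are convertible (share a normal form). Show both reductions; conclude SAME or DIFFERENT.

Term A:
  start: (λ.0 ((λ.0) (λ.λ.λ.0 1))) (λ.λ.1)
  [1] (λ.λ.1) ((λ.0) (λ.λ.λ.0 1))
  [2] λ.(λ.0) (λ.λ.λ.0 1)
  [3] λ.λ.λ.λ.0 1

Term B:
  start: (λ.0 0) (λ.λ.λ.λ.λ.0 1)
  [1] (λ.λ.λ.λ.λ.0 1) (λ.λ.λ.λ.λ.0 1)
  [2] λ.λ.λ.λ.0 1

Answer: SAME — A ⇓ λ.λ.λ.λ.0 1, B ⇓ λ.λ.λ.λ.0 1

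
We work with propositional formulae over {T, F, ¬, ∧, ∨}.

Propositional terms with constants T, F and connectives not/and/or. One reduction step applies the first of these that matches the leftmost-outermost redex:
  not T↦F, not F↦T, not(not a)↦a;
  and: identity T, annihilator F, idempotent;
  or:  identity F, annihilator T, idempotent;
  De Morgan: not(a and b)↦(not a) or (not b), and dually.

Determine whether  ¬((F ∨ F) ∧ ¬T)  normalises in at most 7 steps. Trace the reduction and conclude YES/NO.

Answer: YES — reaches normal form T in 5 ≤ 7 steps

Derivation:
  start: ¬((F ∨ F) ∧ ¬T)
  [1] ¬(F ∨ F) ∨ ¬¬T
  [2] (¬F ∧ ¬F) ∨ ¬¬T
  [3] ¬F ∨ ¬¬T
  [4] T ∨ ¬¬T
  [5] T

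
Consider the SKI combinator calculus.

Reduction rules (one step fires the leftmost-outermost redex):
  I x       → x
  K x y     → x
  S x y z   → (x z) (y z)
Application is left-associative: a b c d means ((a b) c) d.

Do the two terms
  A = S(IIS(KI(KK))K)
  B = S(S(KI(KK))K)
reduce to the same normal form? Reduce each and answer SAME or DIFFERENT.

Answer: SAME — A ⇓ S(SIK), B ⇓ S(SIK)

Derivation:
Term A:
  start: S(IIS(KI(KK))K)
  step 1: S(IS(KI(KK))K)
  step 2: S(S(KI(KK))K)
  step 3: S(SIK)

Term B:
  start: S(S(KI(KK))K)
  step 1: S(SIK)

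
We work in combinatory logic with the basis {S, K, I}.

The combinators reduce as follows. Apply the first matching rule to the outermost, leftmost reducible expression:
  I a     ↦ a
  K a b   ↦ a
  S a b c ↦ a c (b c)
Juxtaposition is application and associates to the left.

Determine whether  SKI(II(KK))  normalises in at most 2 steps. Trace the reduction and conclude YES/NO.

  start: SKI(II(KK))
  step 1: K(II(KK))(I(II(KK)))
  step 2: II(KK)

Answer: NO — after 2 steps the term is II(KK), not yet normal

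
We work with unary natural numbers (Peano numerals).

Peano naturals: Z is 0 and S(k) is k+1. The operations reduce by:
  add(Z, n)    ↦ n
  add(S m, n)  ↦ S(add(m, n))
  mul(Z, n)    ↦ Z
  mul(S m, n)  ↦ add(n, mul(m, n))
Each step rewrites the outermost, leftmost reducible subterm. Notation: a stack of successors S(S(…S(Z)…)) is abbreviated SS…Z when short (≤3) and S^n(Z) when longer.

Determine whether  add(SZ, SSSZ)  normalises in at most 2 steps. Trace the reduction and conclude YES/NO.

  start: add(SZ, SSSZ)
  step 1: S(add(Z, SSSZ))
  step 2: S^4(Z)

Answer: YES — reaches normal form S^4(Z) in 2 ≤ 2 steps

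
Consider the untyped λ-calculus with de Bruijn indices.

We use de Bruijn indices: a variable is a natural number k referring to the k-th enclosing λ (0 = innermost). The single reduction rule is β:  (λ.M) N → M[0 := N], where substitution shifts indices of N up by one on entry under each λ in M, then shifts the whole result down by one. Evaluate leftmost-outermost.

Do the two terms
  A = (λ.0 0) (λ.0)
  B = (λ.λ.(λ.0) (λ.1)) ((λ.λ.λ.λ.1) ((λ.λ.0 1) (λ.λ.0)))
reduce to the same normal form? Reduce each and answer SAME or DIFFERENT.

Answer: DIFFERENT — A ⇓ λ.0, B ⇓ λ.λ.1

Working:
Term A:
  start: (λ.0 0) (λ.0)
  step 1: (λ.0) (λ.0)
  step 2: λ.0

Term B:
  start: (λ.λ.(λ.0) (λ.1)) ((λ.λ.λ.λ.1) ((λ.λ.0 1) (λ.λ.0)))
  step 1: λ.(λ.0) (λ.1)
  step 2: λ.λ.1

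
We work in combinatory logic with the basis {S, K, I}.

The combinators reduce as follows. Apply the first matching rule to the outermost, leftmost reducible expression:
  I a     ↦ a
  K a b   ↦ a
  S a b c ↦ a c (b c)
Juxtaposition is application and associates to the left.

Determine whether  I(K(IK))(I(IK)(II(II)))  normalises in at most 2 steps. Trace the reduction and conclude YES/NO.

  start: I(K(IK))(I(IK)(II(II)))
  step 1: K(IK)(I(IK)(II(II)))
  step 2: IK

Answer: NO — after 2 steps the term is IK, not yet normal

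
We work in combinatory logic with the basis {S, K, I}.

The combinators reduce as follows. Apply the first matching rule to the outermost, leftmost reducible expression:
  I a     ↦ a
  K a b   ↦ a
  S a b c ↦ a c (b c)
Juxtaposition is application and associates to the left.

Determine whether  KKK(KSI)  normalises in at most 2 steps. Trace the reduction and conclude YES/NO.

Answer: YES — reaches normal form KS in 2 ≤ 2 steps

Derivation:
  start: KKK(KSI)
  [1] K(KSI)
  [2] KS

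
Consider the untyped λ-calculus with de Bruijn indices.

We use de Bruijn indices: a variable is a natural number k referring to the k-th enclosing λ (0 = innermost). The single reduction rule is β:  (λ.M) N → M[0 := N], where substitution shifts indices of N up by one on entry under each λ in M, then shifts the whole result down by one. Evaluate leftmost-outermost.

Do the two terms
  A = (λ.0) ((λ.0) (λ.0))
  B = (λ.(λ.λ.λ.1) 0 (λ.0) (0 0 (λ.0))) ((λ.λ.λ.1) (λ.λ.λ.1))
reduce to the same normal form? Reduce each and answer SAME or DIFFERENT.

Answer: SAME — A ⇓ λ.0, B ⇓ λ.0

Derivation:
Term A:
  start: (λ.0) ((λ.0) (λ.0))
  →1  (λ.0) (λ.0)
  →2  λ.0

Term B:
  start: (λ.(λ.λ.λ.1) 0 (λ.0) (0 0 (λ.0))) ((λ.λ.λ.1) (λ.λ.λ.1))
  →1  (λ.λ.λ.1) ((λ.λ.λ.1) (λ.λ.λ.1)) (λ.0) ((λ.λ.λ.1) (λ.λ.λ.1) ((λ.λ.λ.1) (λ.λ.λ.1)) (λ.0))
  →2  (λ.λ.1) (λ.0) ((λ.λ.λ.1) (λ.λ.λ.1) ((λ.λ.λ.1) (λ.λ.λ.1)) (λ.0))
  →3  (λ.λ.0) ((λ.λ.λ.1) (λ.λ.λ.1) ((λ.λ.λ.1) (λ.λ.λ.1)) (λ.0))
  →4  λ.0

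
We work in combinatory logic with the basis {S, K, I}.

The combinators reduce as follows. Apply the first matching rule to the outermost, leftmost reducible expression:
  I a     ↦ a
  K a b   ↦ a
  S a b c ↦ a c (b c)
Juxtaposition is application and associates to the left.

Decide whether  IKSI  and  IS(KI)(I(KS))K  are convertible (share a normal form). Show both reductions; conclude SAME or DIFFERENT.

Answer: SAME — A ⇓ S, B ⇓ S

Working:
Term A:
  start: IKSI
  step 1: KSI
  step 2: S

Term B:
  start: IS(KI)(I(KS))K
  step 1: S(KI)(I(KS))K
  step 2: KIK(I(KS)K)
  step 3: I(I(KS)K)
  step 4: I(KS)K
  step 5: KSK
  step 6: S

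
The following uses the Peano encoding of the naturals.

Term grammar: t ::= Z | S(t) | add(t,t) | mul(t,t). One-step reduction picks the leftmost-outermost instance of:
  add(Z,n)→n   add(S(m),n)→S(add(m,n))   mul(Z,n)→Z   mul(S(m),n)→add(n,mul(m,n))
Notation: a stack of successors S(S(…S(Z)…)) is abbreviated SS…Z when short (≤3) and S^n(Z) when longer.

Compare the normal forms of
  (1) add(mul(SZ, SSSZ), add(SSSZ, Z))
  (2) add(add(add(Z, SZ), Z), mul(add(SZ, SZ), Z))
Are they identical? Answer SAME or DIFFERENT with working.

Answer: DIFFERENT — A ⇓ S^6(Z), B ⇓ SZ

Reduction:
Term A:
  start: add(mul(SZ, SSSZ), add(SSSZ, Z))
  [1] add(add(SSSZ, mul(Z, SSSZ)), add(SSSZ, Z))
  [2] add(S(add(SSZ, mul(Z, SSSZ))), add(SSSZ, Z))
  [3] S(add(add(SSZ, mul(Z, SSSZ)), add(SSSZ, Z)))
  [4] S(add(S(add(SZ, mul(Z, SSSZ))), add(SSSZ, Z)))
  [5] S(S(add(add(SZ, mul(Z, SSSZ)), add(SSSZ, Z))))
  [6] S(S(add(S(add(Z, mul(Z, SSSZ))), add(SSSZ, Z))))
  [7] S(S(S(add(add(Z, mul(Z, SSSZ)), add(SSSZ, Z)))))
  [8] S(S(S(add(mul(Z, SSSZ), add(SSSZ, Z)))))
  [9] S(S(S(add(Z, add(SSSZ, Z)))))
  [10] S(S(S(add(SSSZ, Z))))
  [11] S(S(S(S(add(SSZ, Z)))))
  [12] S(S(S(S(S(add(SZ, Z))))))
  [13] S(S(S(S(S(S(add(Z, Z)))))))
  [14] S^6(Z)

Term B:
  start: add(add(add(Z, SZ), Z), mul(add(SZ, SZ), Z))
  [1] add(add(SZ, Z), mul(add(SZ, SZ), Z))
  [2] add(S(add(Z, Z)), mul(add(SZ, SZ), Z))
  [3] S(add(add(Z, Z), mul(add(SZ, SZ), Z)))
  [4] S(add(Z, mul(add(SZ, SZ), Z)))
  [5] S(mul(add(SZ, SZ), Z))
  [6] S(mul(S(add(Z, SZ)), Z))
  [7] S(add(Z, mul(add(Z, SZ), Z)))
  [8] S(mul(add(Z, SZ), Z))
  [9] S(mul(SZ, Z))
  [10] S(add(Z, mul(Z, Z)))
  [11] S(mul(Z, Z))
  [12] SZ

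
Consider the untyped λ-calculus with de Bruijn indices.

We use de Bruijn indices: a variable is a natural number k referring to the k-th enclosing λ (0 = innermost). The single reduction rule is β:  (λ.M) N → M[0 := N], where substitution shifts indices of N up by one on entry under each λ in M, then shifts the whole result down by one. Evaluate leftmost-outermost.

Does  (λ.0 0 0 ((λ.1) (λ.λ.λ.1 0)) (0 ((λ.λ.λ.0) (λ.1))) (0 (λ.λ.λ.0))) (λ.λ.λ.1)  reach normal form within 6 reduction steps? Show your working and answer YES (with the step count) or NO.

Answer: NO — after 6 steps the term is λ.(λ.λ.λ.1) (λ.λ.λ.0), not yet normal

Derivation:
  start: (λ.0 0 0 ((λ.1) (λ.λ.λ.1 0)) (0 ((λ.λ.λ.0) (λ.1))) (0 (λ.λ.λ.0))) (λ.λ.λ.1)
  [1] (λ.λ.λ.1) (λ.λ.λ.1) (λ.λ.λ.1) ((λ.λ.λ.λ.1) (λ.λ.λ.1 0)) ((λ.λ.λ.1) ((λ.λ.λ.0) (λ.λ.λ.λ.1))) ((λ.λ.λ.1) (λ.λ.λ.0))
  [2] (λ.λ.1) (λ.λ.λ.1) ((λ.λ.λ.λ.1) (λ.λ.λ.1 0)) ((λ.λ.λ.1) ((λ.λ.λ.0) (λ.λ.λ.λ.1))) ((λ.λ.λ.1) (λ.λ.λ.0))
  [3] (λ.λ.λ.λ.1) ((λ.λ.λ.λ.1) (λ.λ.λ.1 0)) ((λ.λ.λ.1) ((λ.λ.λ.0) (λ.λ.λ.λ.1))) ((λ.λ.λ.1) (λ.λ.λ.0))
  [4] (λ.λ.λ.1) ((λ.λ.λ.1) ((λ.λ.λ.0) (λ.λ.λ.λ.1))) ((λ.λ.λ.1) (λ.λ.λ.0))
  [5] (λ.λ.1) ((λ.λ.λ.1) (λ.λ.λ.0))
  [6] λ.(λ.λ.λ.1) (λ.λ.λ.0)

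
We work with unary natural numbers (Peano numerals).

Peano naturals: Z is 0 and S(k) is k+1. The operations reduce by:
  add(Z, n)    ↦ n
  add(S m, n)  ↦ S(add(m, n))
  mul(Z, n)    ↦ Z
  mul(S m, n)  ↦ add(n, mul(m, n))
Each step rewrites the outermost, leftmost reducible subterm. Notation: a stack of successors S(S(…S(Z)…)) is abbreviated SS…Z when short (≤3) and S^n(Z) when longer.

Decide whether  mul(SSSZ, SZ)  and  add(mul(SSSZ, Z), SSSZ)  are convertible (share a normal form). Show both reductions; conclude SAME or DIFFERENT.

Term A:
  start: mul(SSSZ, SZ)
  step 1: add(SZ, mul(SSZ, SZ))
  step 2: S(add(Z, mul(SSZ, SZ)))
  step 3: S(mul(SSZ, SZ))
  step 4: S(add(SZ, mul(SZ, SZ)))
  step 5: S(S(add(Z, mul(SZ, SZ))))
  step 6: S(S(mul(SZ, SZ)))
  step 7: S(S(add(SZ, mul(Z, SZ))))
  step 8: S(S(S(add(Z, mul(Z, SZ)))))
  step 9: S(S(S(mul(Z, SZ))))
  step 10: SSSZ

Term B:
  start: add(mul(SSSZ, Z), SSSZ)
  step 1: add(add(Z, mul(SSZ, Z)), SSSZ)
  step 2: add(mul(SSZ, Z), SSSZ)
  step 3: add(add(Z, mul(SZ, Z)), SSSZ)
  step 4: add(mul(SZ, Z), SSSZ)
  step 5: add(add(Z, mul(Z, Z)), SSSZ)
  step 6: add(mul(Z, Z), SSSZ)
  step 7: add(Z, SSSZ)
  step 8: SSSZ

Answer: SAME — A ⇓ SSSZ, B ⇓ SSSZ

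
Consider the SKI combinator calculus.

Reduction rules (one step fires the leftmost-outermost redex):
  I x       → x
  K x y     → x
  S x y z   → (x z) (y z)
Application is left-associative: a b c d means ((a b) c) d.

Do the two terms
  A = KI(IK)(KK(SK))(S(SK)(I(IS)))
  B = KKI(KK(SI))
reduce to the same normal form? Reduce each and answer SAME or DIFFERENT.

Term A:
  start: KI(IK)(KK(SK))(S(SK)(I(IS)))
  step 1: I(KK(SK))(S(SK)(I(IS)))
  step 2: KK(SK)(S(SK)(I(IS)))
  step 3: K(S(SK)(I(IS)))
  step 4: K(S(SK)(IS))
  step 5: K(S(SK)S)

Term B:
  start: KKI(KK(SI))
  step 1: K(KK(SI))
  step 2: KK

Answer: DIFFERENT — A ⇓ K(S(SK)S), B ⇓ KK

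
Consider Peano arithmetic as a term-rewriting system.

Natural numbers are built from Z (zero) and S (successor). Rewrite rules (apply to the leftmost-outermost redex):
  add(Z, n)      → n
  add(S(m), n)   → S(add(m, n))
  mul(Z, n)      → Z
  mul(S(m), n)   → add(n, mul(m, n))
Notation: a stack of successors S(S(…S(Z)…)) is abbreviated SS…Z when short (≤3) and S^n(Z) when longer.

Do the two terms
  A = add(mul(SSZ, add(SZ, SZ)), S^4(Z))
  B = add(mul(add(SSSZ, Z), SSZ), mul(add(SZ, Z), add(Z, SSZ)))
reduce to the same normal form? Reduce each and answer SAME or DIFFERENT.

Answer: SAME — A ⇓ S^8(Z), B ⇓ S^8(Z)

Working:
Term A:
  start: add(mul(SSZ, add(SZ, SZ)), S^4(Z))
  [1] add(add(add(SZ, SZ), mul(SZ, add(SZ, SZ))), S^4(Z))
  [2] add(add(S(add(Z, SZ)), mul(SZ, add(SZ, SZ))), S^4(Z))
  [3] add(S(add(add(Z, SZ), mul(SZ, add(SZ, SZ)))), S^4(Z))
  [4] S(add(add(add(Z, SZ), mul(SZ, add(SZ, SZ))), S^4(Z)))
  [5] S(add(add(SZ, mul(SZ, add(SZ, SZ))), S^4(Z)))
  [6] S(add(S(add(Z, mul(SZ, add(SZ, SZ)))), S^4(Z)))
  [7] S(S(add(add(Z, mul(SZ, add(SZ, SZ))), S^4(Z))))
  [8] S(S(add(mul(SZ, add(SZ, SZ)), S^4(Z))))
  [9] S(S(add(add(add(SZ, SZ), mul(Z, add(SZ, SZ))), S^4(Z))))
  [10] S(S(add(add(S(add(Z, SZ)), mul(Z, add(SZ, SZ))), S^4(Z))))
  [11] S(S(add(S(add(add(Z, SZ), mul(Z, add(SZ, SZ)))), S^4(Z))))
  [12] S(S(S(add(add(add(Z, SZ), mul(Z, add(SZ, SZ))), S^4(Z)))))
  [13] S(S(S(add(add(SZ, mul(Z, add(SZ, SZ))), S^4(Z)))))
  [14] S(S(S(add(S(add(Z, mul(Z, add(SZ, SZ)))), S^4(Z)))))
  [15] S(S(S(S(add(add(Z, mul(Z, add(SZ, SZ))), S^4(Z))))))
  [16] S(S(S(S(add(mul(Z, add(SZ, SZ)), S^4(Z))))))
  [17] S(S(S(S(add(Z, S^4(Z))))))
  [18] S^8(Z)

Term B:
  start: add(mul(add(SSSZ, Z), SSZ), mul(add(SZ, Z), add(Z, SSZ)))
  [1] add(mul(S(add(SSZ, Z)), SSZ), mul(add(SZ, Z), add(Z, SSZ)))
  [2] add(add(SSZ, mul(add(SSZ, Z), SSZ)), mul(add(SZ, Z), add(Z, SSZ)))
  [3] add(S(add(SZ, mul(add(SSZ, Z), SSZ))), mul(add(SZ, Z), add(Z, SSZ)))
  [4] S(add(add(SZ, mul(add(SSZ, Z), SSZ)), mul(add(SZ, Z), add(Z, SSZ))))
  [5] S(add(S(add(Z, mul(add(SSZ, Z), SSZ))), mul(add(SZ, Z), add(Z, SSZ))))
  [6] S(S(add(add(Z, mul(add(SSZ, Z), SSZ)), mul(add(SZ, Z), add(Z, SSZ)))))
  [7] S(S(add(mul(add(SSZ, Z), SSZ), mul(add(SZ, Z), add(Z, SSZ)))))
  [8] S(S(add(mul(S(add(SZ, Z)), SSZ), mul(add(SZ, Z), add(Z, SSZ)))))
  [9] S(S(add(add(SSZ, mul(add(SZ, Z), SSZ)), mul(add(SZ, Z), add(Z, SSZ)))))
  [10] S(S(add(S(add(SZ, mul(add(SZ, Z), SSZ))), mul(add(SZ, Z), add(Z, SSZ)))))
  [11] S(S(S(add(add(SZ, mul(add(SZ, Z), SSZ)), mul(add(SZ, Z), add(Z, SSZ))))))
  [12] S(S(S(add(S(add(Z, mul(add(SZ, Z), SSZ))), mul(add(SZ, Z), add(Z, SSZ))))))
  [13] S(S(S(S(add(add(Z, mul(add(SZ, Z), SSZ)), mul(add(SZ, Z), add(Z, SSZ)))))))
  [14] S(S(S(S(add(mul(add(SZ, Z), SSZ), mul(add(SZ, Z), add(Z, SSZ)))))))
  [15] S(S(S(S(add(mul(S(add(Z, Z)), SSZ), mul(add(SZ, Z), add(Z, SSZ)))))))
  [16] S(S(S(S(add(add(SSZ, mul(add(Z, Z), SSZ)), mul(add(SZ, Z), add(Z, SSZ)))))))
  [17] S(S(S(S(add(S(add(SZ, mul(add(Z, Z), SSZ))), mul(add(SZ, Z), add(Z, SSZ)))))))
  [18] S(S(S(S(S(add(add(SZ, mul(add(Z, Z), SSZ)), mul(add(SZ, Z), add(Z, SSZ))))))))
  [19] S(S(S(S(S(add(S(add(Z, mul(add(Z, Z), SSZ))), mul(add(SZ, Z), add(Z, SSZ))))))))
  [20] S(S(S(S(S(S(add(add(Z, mul(add(Z, Z), SSZ)), mul(add(SZ, Z), add(Z, SSZ)))))))))
  [21] S(S(S(S(S(S(add(mul(add(Z, Z), SSZ), mul(add(SZ, Z), add(Z, SSZ)))))))))
  [22] S(S(S(S(S(S(add(mul(Z, SSZ), mul(add(SZ, Z), add(Z, SSZ)))))))))
  [23] S(S(S(S(S(S(add(Z, mul(add(SZ, Z), add(Z, SSZ)))))))))
  [24] S(S(S(S(S(S(mul(add(SZ, Z), add(Z, SSZ))))))))
  [25] S(S(S(S(S(S(mul(S(add(Z, Z)), add(Z, SSZ))))))))
  [26] S(S(S(S(S(S(add(add(Z, SSZ), mul(add(Z, Z), add(Z, SSZ)))))))))
  [27] S(S(S(S(S(S(add(SSZ, mul(add(Z, Z), add(Z, SSZ)))))))))
  [28] S(S(S(S(S(S(S(add(SZ, mul(add(Z, Z), add(Z, SSZ))))))))))
  [29] S(S(S(S(S(S(S(S(add(Z, mul(add(Z, Z), add(Z, SSZ)))))))))))
  [30] S(S(S(S(S(S(S(S(mul(add(Z, Z), add(Z, SSZ))))))))))
  [31] S(S(S(S(S(S(S(S(mul(Z, add(Z, SSZ))))))))))
  [32] S^8(Z)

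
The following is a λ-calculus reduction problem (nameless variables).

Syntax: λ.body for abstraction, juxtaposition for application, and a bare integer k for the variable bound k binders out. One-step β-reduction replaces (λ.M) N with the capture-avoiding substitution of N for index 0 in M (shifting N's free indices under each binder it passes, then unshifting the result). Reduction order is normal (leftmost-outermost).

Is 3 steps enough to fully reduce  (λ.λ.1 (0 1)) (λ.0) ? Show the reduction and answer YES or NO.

Answer: YES — reaches normal form λ.0 (λ.0) in 2 ≤ 3 steps

Reduction:
  start: (λ.λ.1 (0 1)) (λ.0)
  →1  λ.(λ.0) (0 (λ.0))
  →2  λ.0 (λ.0)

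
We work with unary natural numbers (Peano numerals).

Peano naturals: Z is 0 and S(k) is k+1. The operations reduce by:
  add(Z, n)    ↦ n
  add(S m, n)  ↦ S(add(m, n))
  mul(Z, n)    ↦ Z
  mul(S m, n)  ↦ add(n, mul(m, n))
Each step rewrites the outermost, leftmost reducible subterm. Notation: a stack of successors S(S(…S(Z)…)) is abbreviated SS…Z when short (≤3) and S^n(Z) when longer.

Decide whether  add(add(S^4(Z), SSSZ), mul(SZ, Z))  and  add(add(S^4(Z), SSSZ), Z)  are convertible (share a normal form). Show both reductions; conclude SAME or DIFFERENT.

Answer: SAME — A ⇓ S^7(Z), B ⇓ S^7(Z)

Working:
Term A:
  start: add(add(S^4(Z), SSSZ), mul(SZ, Z))
  →1  add(S(add(SSSZ, SSSZ)), mul(SZ, Z))
  →2  S(add(add(SSSZ, SSSZ), mul(SZ, Z)))
  →3  S(add(S(add(SSZ, SSSZ)), mul(SZ, Z)))
  →4  S(S(add(add(SSZ, SSSZ), mul(SZ, Z))))
  →5  S(S(add(S(add(SZ, SSSZ)), mul(SZ, Z))))
  →6  S(S(S(add(add(SZ, SSSZ), mul(SZ, Z)))))
  →7  S(S(S(add(S(add(Z, SSSZ)), mul(SZ, Z)))))
  →8  S(S(S(S(add(add(Z, SSSZ), mul(SZ, Z))))))
  →9  S(S(S(S(add(SSSZ, mul(SZ, Z))))))
  →10  S(S(S(S(S(add(SSZ, mul(SZ, Z)))))))
  →11  S(S(S(S(S(S(add(SZ, mul(SZ, Z))))))))
  →12  S(S(S(S(S(S(S(add(Z, mul(SZ, Z)))))))))
  →13  S(S(S(S(S(S(S(mul(SZ, Z))))))))
  →14  S(S(S(S(S(S(S(add(Z, mul(Z, Z)))))))))
  →15  S(S(S(S(S(S(S(mul(Z, Z))))))))
  →16  S^7(Z)

Term B:
  start: add(add(S^4(Z), SSSZ), Z)
  →1  add(S(add(SSSZ, SSSZ)), Z)
  →2  S(add(add(SSSZ, SSSZ), Z))
  →3  S(add(S(add(SSZ, SSSZ)), Z))
  →4  S(S(add(add(SSZ, SSSZ), Z)))
  →5  S(S(add(S(add(SZ, SSSZ)), Z)))
  →6  S(S(S(add(add(SZ, SSSZ), Z))))
  →7  S(S(S(add(S(add(Z, SSSZ)), Z))))
  →8  S(S(S(S(add(add(Z, SSSZ), Z)))))
  →9  S(S(S(S(add(SSSZ, Z)))))
  →10  S(S(S(S(S(add(SSZ, Z))))))
  →11  S(S(S(S(S(S(add(SZ, Z)))))))
  →12  S(S(S(S(S(S(S(add(Z, Z))))))))
  →13  S^7(Z)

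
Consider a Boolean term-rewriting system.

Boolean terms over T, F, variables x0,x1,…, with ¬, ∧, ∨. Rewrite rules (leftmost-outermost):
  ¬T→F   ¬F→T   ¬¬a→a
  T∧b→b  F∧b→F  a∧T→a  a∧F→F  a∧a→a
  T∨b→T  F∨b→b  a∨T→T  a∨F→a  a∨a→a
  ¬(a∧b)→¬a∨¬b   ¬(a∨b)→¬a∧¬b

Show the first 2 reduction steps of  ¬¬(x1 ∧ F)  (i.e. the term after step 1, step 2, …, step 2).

  start: ¬¬(x1 ∧ F)
  step 1: x1 ∧ F
  step 2: F

Answer: after 2 steps: F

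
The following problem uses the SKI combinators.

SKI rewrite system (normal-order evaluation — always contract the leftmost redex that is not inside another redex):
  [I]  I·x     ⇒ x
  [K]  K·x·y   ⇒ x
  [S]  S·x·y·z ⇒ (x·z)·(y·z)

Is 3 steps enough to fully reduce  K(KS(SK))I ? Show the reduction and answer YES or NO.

  start: K(KS(SK))I
  →1  KS(SK)
  →2  S

Answer: YES — reaches normal form S in 2 ≤ 3 steps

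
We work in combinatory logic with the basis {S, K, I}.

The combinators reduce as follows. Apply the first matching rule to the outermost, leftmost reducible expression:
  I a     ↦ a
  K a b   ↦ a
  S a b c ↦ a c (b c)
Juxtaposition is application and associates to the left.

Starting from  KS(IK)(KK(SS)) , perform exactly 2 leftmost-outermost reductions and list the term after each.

  start: KS(IK)(KK(SS))
  [1] S(KK(SS))
  [2] SK

Answer: after 2 steps: SK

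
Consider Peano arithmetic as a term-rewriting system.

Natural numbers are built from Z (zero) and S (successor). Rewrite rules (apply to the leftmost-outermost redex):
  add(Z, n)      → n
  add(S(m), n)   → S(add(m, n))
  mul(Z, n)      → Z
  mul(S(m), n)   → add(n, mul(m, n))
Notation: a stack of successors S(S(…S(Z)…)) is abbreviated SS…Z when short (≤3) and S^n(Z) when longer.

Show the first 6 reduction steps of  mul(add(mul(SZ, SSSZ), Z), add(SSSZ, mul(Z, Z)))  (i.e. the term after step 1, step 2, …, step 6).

  start: mul(add(mul(SZ, SSSZ), Z), add(SSSZ, mul(Z, Z)))
  step 1: mul(add(add(SSSZ, mul(Z, SSSZ)), Z), add(SSSZ, mul(Z, Z)))
  step 2: mul(add(S(add(SSZ, mul(Z, SSSZ))), Z), add(SSSZ, mul(Z, Z)))
  step 3: mul(S(add(add(SSZ, mul(Z, SSSZ)), Z)), add(SSSZ, mul(Z, Z)))
  step 4: add(add(SSSZ, mul(Z, Z)), mul(add(add(SSZ, mul(Z, SSSZ)), Z), add(SSSZ, mul(Z, Z))))
  step 5: add(S(add(SSZ, mul(Z, Z))), mul(add(add(SSZ, mul(Z, SSSZ)), Z), add(SSSZ, mul(Z, Z))))
  step 6: S(add(add(SSZ, mul(Z, Z)), mul(add(add(SSZ, mul(Z, SSSZ)), Z), add(SSSZ, mul(Z, Z)))))

Answer: after 6 steps: S(add(add(SSZ, mul(Z, Z)), mul(add(add(SSZ, mul(Z, SSSZ)), Z), add(SSSZ, mul(Z, Z)))))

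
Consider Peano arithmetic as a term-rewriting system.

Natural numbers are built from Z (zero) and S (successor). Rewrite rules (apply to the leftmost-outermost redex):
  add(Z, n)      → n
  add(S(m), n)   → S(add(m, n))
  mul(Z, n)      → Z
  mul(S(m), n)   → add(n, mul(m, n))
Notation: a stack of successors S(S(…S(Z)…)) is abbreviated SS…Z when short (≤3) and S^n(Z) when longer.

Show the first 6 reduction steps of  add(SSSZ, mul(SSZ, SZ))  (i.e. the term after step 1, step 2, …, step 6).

  start: add(SSSZ, mul(SSZ, SZ))
  →1  S(add(SSZ, mul(SSZ, SZ)))
  →2  S(S(add(SZ, mul(SSZ, SZ))))
  →3  S(S(S(add(Z, mul(SSZ, SZ)))))
  →4  S(S(S(mul(SSZ, SZ))))
  →5  S(S(S(add(SZ, mul(SZ, SZ)))))
  →6  S(S(S(S(add(Z, mul(SZ, SZ))))))

Answer: after 6 steps: S(S(S(S(add(Z, mul(SZ, SZ))))))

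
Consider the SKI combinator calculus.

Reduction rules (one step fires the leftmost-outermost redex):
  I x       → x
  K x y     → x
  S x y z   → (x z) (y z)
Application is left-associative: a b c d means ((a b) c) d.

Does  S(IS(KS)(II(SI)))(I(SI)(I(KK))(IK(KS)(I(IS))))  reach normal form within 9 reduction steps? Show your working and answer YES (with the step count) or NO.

  start: S(IS(KS)(II(SI)))(I(SI)(I(KK))(IK(KS)(I(IS))))
  step 1: S(S(KS)(II(SI)))(I(SI)(I(KK))(IK(KS)(I(IS))))
  step 2: S(S(KS)(I(SI)))(I(SI)(I(KK))(IK(KS)(I(IS))))
  step 3: S(S(KS)(SI))(I(SI)(I(KK))(IK(KS)(I(IS))))
  step 4: S(S(KS)(SI))(SI(I(KK))(IK(KS)(I(IS))))
  step 5: S(S(KS)(SI))(I(IK(KS)(I(IS)))(I(KK)(IK(KS)(I(IS)))))
  step 6: S(S(KS)(SI))(IK(KS)(I(IS))(I(KK)(IK(KS)(I(IS)))))
  step 7: S(S(KS)(SI))(K(KS)(I(IS))(I(KK)(IK(KS)(I(IS)))))
  step 8: S(S(KS)(SI))(KS(I(KK)(IK(KS)(I(IS)))))
  step 9: S(S(KS)(SI))S

Answer: YES — reaches normal form S(S(KS)(SI))S in 9 ≤ 9 steps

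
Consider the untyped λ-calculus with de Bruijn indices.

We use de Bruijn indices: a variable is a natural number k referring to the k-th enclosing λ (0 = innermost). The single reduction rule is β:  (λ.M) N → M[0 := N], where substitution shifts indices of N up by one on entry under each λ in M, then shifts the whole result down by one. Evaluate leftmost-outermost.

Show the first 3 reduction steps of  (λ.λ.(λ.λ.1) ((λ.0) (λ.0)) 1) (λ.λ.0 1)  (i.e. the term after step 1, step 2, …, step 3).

Answer: after 3 steps: λ.(λ.0) (λ.0)

Derivation:
  start: (λ.λ.(λ.λ.1) ((λ.0) (λ.0)) 1) (λ.λ.0 1)
  →1  λ.(λ.λ.1) ((λ.0) (λ.0)) (λ.λ.0 1)
  →2  λ.(λ.(λ.0) (λ.0)) (λ.λ.0 1)
  →3  λ.(λ.0) (λ.0)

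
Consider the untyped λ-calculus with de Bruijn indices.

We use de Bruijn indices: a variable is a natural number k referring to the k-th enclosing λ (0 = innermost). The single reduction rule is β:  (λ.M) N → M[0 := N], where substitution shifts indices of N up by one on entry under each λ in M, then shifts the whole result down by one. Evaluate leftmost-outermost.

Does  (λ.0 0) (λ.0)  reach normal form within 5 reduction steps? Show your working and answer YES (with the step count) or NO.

  start: (λ.0 0) (λ.0)
  step 1: (λ.0) (λ.0)
  step 2: λ.0

Answer: YES — reaches normal form λ.0 in 2 ≤ 5 steps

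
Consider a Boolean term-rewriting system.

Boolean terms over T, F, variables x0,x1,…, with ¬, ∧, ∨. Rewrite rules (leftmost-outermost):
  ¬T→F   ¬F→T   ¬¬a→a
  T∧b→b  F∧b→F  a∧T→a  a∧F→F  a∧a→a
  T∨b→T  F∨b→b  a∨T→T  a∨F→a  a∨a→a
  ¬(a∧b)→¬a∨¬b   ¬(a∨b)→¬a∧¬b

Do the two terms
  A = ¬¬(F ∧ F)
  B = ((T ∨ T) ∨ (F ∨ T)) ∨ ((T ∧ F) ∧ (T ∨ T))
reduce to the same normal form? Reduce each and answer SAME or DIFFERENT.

Answer: DIFFERENT — A ⇓ F, B ⇓ T

Reduction:
Term A:
  start: ¬¬(F ∧ F)
  [1] F ∧ F
  [2] F

Term B:
  start: ((T ∨ T) ∨ (F ∨ T)) ∨ ((T ∧ F) ∧ (T ∨ T))
  [1] (T ∨ (F ∨ T)) ∨ ((T ∧ F) ∧ (T ∨ T))
  [2] T ∨ ((T ∧ F) ∧ (T ∨ T))
  [3] T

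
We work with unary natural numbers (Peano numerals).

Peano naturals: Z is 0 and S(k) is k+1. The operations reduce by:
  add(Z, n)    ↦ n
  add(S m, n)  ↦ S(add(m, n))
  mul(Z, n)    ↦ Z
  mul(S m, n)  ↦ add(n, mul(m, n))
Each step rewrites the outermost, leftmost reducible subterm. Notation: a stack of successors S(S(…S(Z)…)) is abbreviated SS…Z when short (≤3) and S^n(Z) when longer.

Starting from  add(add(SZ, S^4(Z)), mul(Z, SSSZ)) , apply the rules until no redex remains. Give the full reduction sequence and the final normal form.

  start: add(add(SZ, S^4(Z)), mul(Z, SSSZ))
  →1  add(S(add(Z, S^4(Z))), mul(Z, SSSZ))
  →2  S(add(add(Z, S^4(Z)), mul(Z, SSSZ)))
  →3  S(add(S^4(Z), mul(Z, SSSZ)))
  →4  S(S(add(SSSZ, mul(Z, SSSZ))))
  →5  S(S(S(add(SSZ, mul(Z, SSSZ)))))
  →6  S(S(S(S(add(SZ, mul(Z, SSSZ))))))
  →7  S(S(S(S(S(add(Z, mul(Z, SSSZ)))))))
  →8  S(S(S(S(S(mul(Z, SSSZ))))))
  →9  S^5(Z)

Answer: normal form = S^5(Z)  (in 9 steps)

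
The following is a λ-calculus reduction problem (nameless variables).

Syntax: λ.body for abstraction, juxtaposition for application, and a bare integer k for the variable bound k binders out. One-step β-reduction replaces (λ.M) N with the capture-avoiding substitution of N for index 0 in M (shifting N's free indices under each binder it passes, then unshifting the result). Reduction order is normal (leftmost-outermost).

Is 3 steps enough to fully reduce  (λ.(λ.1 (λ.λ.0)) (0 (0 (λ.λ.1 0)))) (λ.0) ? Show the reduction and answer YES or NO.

  start: (λ.(λ.1 (λ.λ.0)) (0 (0 (λ.λ.1 0)))) (λ.0)
  →1  (λ.(λ.0) (λ.λ.0)) ((λ.0) ((λ.0) (λ.λ.1 0)))
  →2  (λ.0) (λ.λ.0)
  →3  λ.λ.0

Answer: YES — reaches normal form λ.λ.0 in 3 ≤ 3 steps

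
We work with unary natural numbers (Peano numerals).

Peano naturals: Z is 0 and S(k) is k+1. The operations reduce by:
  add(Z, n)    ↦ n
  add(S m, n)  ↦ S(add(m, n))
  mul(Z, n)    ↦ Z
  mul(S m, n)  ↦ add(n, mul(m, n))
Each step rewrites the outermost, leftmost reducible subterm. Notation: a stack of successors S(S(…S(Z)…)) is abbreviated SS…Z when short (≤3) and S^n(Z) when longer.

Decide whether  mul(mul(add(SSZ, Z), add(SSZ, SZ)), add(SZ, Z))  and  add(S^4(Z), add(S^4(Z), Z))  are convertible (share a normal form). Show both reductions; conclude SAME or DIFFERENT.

Answer: DIFFERENT — A ⇓ S^6(Z), B ⇓ S^8(Z)

Reduction:
Term A:
  start: mul(mul(add(SSZ, Z), add(SSZ, SZ)), add(SZ, Z))
  →1  mul(mul(S(add(SZ, Z)), add(SSZ, SZ)), add(SZ, Z))
  →2  mul(add(add(SSZ, SZ), mul(add(SZ, Z), add(SSZ, SZ))), add(SZ, Z))
  →3  mul(add(S(add(SZ, SZ)), mul(add(SZ, Z), add(SSZ, SZ))), add(SZ, Z))
  →4  mul(S(add(add(SZ, SZ), mul(add(SZ, Z), add(SSZ, SZ)))), add(SZ, Z))
  →5  add(add(SZ, Z), mul(add(add(SZ, SZ), mul(add(SZ, Z), add(SSZ, SZ))), add(SZ, Z)))
  →6  add(S(add(Z, Z)), mul(add(add(SZ, SZ), mul(add(SZ, Z), add(SSZ, SZ))), add(SZ, Z)))
  →7  S(add(add(Z, Z), mul(add(add(SZ, SZ), mul(add(SZ, Z), add(SSZ, SZ))), add(SZ, Z))))
  →8  S(add(Z, mul(add(add(SZ, SZ), mul(add(SZ, Z), add(SSZ, SZ))), add(SZ, Z))))
  →9  S(mul(add(add(SZ, SZ), mul(add(SZ, Z), add(SSZ, SZ))), add(SZ, Z)))
  →10  S(mul(add(S(add(Z, SZ)), mul(add(SZ, Z), add(SSZ, SZ))), add(SZ, Z)))
  →11  S(mul(S(add(add(Z, SZ), mul(add(SZ, Z), add(SSZ, SZ)))), add(SZ, Z)))
  →12  S(add(add(SZ, Z), mul(add(add(Z, SZ), mul(add(SZ, Z), add(SSZ, SZ))), add(SZ, Z))))
  →13  S(add(S(add(Z, Z)), mul(add(add(Z, SZ), mul(add(SZ, Z), add(SSZ, SZ))), add(SZ, Z))))
  →14  S(S(add(add(Z, Z), mul(add(add(Z, SZ), mul(add(SZ, Z), add(SSZ, SZ))), add(SZ, Z)))))
  →15  S(S(add(Z, mul(add(add(Z, SZ), mul(add(SZ, Z), add(SSZ, SZ))), add(SZ, Z)))))
  →16  S(S(mul(add(add(Z, SZ), mul(add(SZ, Z), add(SSZ, SZ))), add(SZ, Z))))
  →17  S(S(mul(add(SZ, mul(add(SZ, Z), add(SSZ, SZ))), add(SZ, Z))))
  →18  S(S(mul(S(add(Z, mul(add(SZ, Z), add(SSZ, SZ)))), add(SZ, Z))))
  →19  S(S(add(add(SZ, Z), mul(add(Z, mul(add(SZ, Z), add(SSZ, SZ))), add(SZ, Z)))))
  →20  S(S(add(S(add(Z, Z)), mul(add(Z, mul(add(SZ, Z), add(SSZ, SZ))), add(SZ, Z)))))
  →21  S(S(S(add(add(Z, Z), mul(add(Z, mul(add(SZ, Z), add(SSZ, SZ))), add(SZ, Z))))))
  →22  S(S(S(add(Z, mul(add(Z, mul(add(SZ, Z), add(SSZ, SZ))), add(SZ, Z))))))
  →23  S(S(S(mul(add(Z, mul(add(SZ, Z), add(SSZ, SZ))), add(SZ, Z)))))
  →24  S(S(S(mul(mul(add(SZ, Z), add(SSZ, SZ)), add(SZ, Z)))))
  →25  S(S(S(mul(mul(S(add(Z, Z)), add(SSZ, SZ)), add(SZ, Z)))))
  →26  S(S(S(mul(add(add(SSZ, SZ), mul(add(Z, Z), add(SSZ, SZ))), add(SZ, Z)))))
  →27  S(S(S(mul(add(S(add(SZ, SZ)), mul(add(Z, Z), add(SSZ, SZ))), add(SZ, Z)))))
  →28  S(S(S(mul(S(add(add(SZ, SZ), mul(add(Z, Z), add(SSZ, SZ)))), add(SZ, Z)))))
  →29  S(S(S(add(add(SZ, Z), mul(add(add(SZ, SZ), mul(add(Z, Z), add(SSZ, SZ))), add(SZ, Z))))))
  →30  S(S(S(add(S(add(Z, Z)), mul(add(add(SZ, SZ), mul(add(Z, Z), add(SSZ, SZ))), add(SZ, Z))))))
  →31  S(S(S(S(add(add(Z, Z), mul(add(add(SZ, SZ), mul(add(Z, Z), add(SSZ, SZ))), add(SZ, Z)))))))
  →32  S(S(S(S(add(Z, mul(add(add(SZ, SZ), mul(add(Z, Z), add(SSZ, SZ))), add(SZ, Z)))))))
  →33  S(S(S(S(mul(add(add(SZ, SZ), mul(add(Z, Z), add(SSZ, SZ))), add(SZ, Z))))))
  →34  S(S(S(S(mul(add(S(add(Z, SZ)), mul(add(Z, Z), add(SSZ, SZ))), add(SZ, Z))))))
  →35  S(S(S(S(mul(S(add(add(Z, SZ), mul(add(Z, Z), add(SSZ, SZ)))), add(SZ, Z))))))
  →36  S(S(S(S(add(add(SZ, Z), mul(add(add(Z, SZ), mul(add(Z, Z), add(SSZ, SZ))), add(SZ, Z)))))))
  →37  S(S(S(S(add(S(add(Z, Z)), mul(add(add(Z, SZ), mul(add(Z, Z), add(SSZ, SZ))), add(SZ, Z)))))))
  →38  S(S(S(S(S(add(add(Z, Z), mul(add(add(Z, SZ), mul(add(Z, Z), add(SSZ, SZ))), add(SZ, Z))))))))
  →39  S(S(S(S(S(add(Z, mul(add(add(Z, SZ), mul(add(Z, Z), add(SSZ, SZ))), add(SZ, Z))))))))
  →40  S(S(S(S(S(mul(add(add(Z, SZ), mul(add(Z, Z), add(SSZ, SZ))), add(SZ, Z)))))))
  →41  S(S(S(S(S(mul(add(SZ, mul(add(Z, Z), add(SSZ, SZ))), add(SZ, Z)))))))
  →42  S(S(S(S(S(mul(S(add(Z, mul(add(Z, Z), add(SSZ, SZ)))), add(SZ, Z)))))))
  →43  S(S(S(S(S(add(add(SZ, Z), mul(add(Z, mul(add(Z, Z), add(SSZ, SZ))), add(SZ, Z))))))))
  →44  S(S(S(S(S(add(S(add(Z, Z)), mul(add(Z, mul(add(Z, Z), add(SSZ, SZ))), add(SZ, Z))))))))
  →45  S(S(S(S(S(S(add(add(Z, Z), mul(add(Z, mul(add(Z, Z), add(SSZ, SZ))), add(SZ, Z)))))))))
  →46  S(S(S(S(S(S(add(Z, mul(add(Z, mul(add(Z, Z), add(SSZ, SZ))), add(SZ, Z)))))))))
  →47  S(S(S(S(S(S(mul(add(Z, mul(add(Z, Z), add(SSZ, SZ))), add(SZ, Z))))))))
  →48  S(S(S(S(S(S(mul(mul(add(Z, Z), add(SSZ, SZ)), add(SZ, Z))))))))
  →49  S(S(S(S(S(S(mul(mul(Z, add(SSZ, SZ)), add(SZ, Z))))))))
  →50  S(S(S(S(S(S(mul(Z, add(SZ, Z))))))))
  →51  S^6(Z)

Term B:
  start: add(S^4(Z), add(S^4(Z), Z))
  →1  S(add(SSSZ, add(S^4(Z), Z)))
  →2  S(S(add(SSZ, add(S^4(Z), Z))))
  →3  S(S(S(add(SZ, add(S^4(Z), Z)))))
  →4  S(S(S(S(add(Z, add(S^4(Z), Z))))))
  →5  S(S(S(S(add(S^4(Z), Z)))))
  →6  S(S(S(S(S(add(SSSZ, Z))))))
  →7  S(S(S(S(S(S(add(SSZ, Z)))))))
  →8  S(S(S(S(S(S(S(add(SZ, Z))))))))
  →9  S(S(S(S(S(S(S(S(add(Z, Z)))))))))
  →10  S^8(Z)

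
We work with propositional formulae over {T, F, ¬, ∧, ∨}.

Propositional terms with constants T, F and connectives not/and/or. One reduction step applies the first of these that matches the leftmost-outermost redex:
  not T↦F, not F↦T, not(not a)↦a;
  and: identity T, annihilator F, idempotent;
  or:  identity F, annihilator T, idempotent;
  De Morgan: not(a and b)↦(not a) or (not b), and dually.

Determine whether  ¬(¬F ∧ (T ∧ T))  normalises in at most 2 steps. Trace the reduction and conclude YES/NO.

Answer: NO — after 2 steps the term is F ∨ ¬(T ∧ T), not yet normal

Working:
  start: ¬(¬F ∧ (T ∧ T))
  →1  ¬¬F ∨ ¬(T ∧ T)
  →2  F ∨ ¬(T ∧ T)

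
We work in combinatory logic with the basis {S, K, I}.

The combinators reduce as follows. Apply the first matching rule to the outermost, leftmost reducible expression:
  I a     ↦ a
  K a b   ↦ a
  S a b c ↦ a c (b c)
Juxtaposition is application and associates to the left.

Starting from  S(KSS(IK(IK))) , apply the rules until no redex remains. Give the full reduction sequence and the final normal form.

Answer: normal form = S(S(KK))  (in 3 steps)

Reduction:
  start: S(KSS(IK(IK)))
  step 1: S(S(IK(IK)))
  step 2: S(S(K(IK)))
  step 3: S(S(KK))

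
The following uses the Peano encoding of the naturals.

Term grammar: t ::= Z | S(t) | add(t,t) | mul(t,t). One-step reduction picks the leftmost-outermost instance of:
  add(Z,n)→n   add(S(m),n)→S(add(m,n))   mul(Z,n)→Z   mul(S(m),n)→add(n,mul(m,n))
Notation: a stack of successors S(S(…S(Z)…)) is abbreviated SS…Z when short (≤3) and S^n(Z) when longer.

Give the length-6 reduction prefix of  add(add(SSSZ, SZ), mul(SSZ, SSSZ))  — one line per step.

Answer: after 6 steps: S(S(S(add(add(Z, SZ), mul(SSZ, SSSZ)))))

Reduction:
  start: add(add(SSSZ, SZ), mul(SSZ, SSSZ))
  [1] add(S(add(SSZ, SZ)), mul(SSZ, SSSZ))
  [2] S(add(add(SSZ, SZ), mul(SSZ, SSSZ)))
  [3] S(add(S(add(SZ, SZ)), mul(SSZ, SSSZ)))
  [4] S(S(add(add(SZ, SZ), mul(SSZ, SSSZ))))
  [5] S(S(add(S(add(Z, SZ)), mul(SSZ, SSSZ))))
  [6] S(S(S(add(add(Z, SZ), mul(SSZ, SSSZ)))))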